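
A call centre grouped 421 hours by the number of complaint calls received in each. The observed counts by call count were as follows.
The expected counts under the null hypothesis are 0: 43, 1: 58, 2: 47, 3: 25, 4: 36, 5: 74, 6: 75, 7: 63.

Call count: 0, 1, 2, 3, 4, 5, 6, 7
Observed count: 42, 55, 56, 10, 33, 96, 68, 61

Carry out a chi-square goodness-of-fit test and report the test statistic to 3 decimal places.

18.409

χ² = (42−43)²/43 + (55−58)²/58 + (56−47)²/47 + (10−25)²/25 + (33−36)²/36 + (96−74)²/74 + (68−75)²/75 + (61−63)²/63
   = 0.0233 + 0.1552 + 1.7234 + 9.0000 + 0.2500 + 6.5405 + 0.6533 + 0.0635
Sum = 18.409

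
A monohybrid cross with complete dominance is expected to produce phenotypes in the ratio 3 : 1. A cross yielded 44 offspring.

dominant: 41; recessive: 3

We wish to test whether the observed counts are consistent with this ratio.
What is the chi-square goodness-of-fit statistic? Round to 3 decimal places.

Ratio total = 4. Expected counts: 44×3/4 = 33, 44×1/4 = 11.
cat            O        E   (O−E)²/E
dominant      41       33     1.9394
recessive      3       11     5.8182
Sum = 7.758

7.758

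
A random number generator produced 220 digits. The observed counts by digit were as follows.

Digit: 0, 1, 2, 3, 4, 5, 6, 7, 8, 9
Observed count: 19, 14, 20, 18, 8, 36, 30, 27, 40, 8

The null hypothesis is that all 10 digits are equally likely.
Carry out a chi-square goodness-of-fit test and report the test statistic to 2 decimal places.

49.73

Under H₀ each category has probability 1/10, so each expected count is 220/10 = 22.
cat         O        E   (O−E)²/E
0          19       22      0.409
1          14       22      2.909
2          20       22      0.182
3          18       22      0.727
4           8       22      8.909
5          36       22      8.909
6          30       22      2.909
7          27       22      1.136
8          40       22     14.727
9           8       22      8.909
Sum = 49.73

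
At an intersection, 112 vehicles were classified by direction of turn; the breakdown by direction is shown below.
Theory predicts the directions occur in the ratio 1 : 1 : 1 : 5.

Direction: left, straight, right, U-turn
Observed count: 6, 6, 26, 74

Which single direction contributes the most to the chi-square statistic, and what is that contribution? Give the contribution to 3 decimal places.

Ratio total = 8. Expected counts: 112×1/8 = 14, 112×1/8 = 14, 112×1/8 = 14, 112×5/8 = 70.
χ² = (6−14)²/14 + (6−14)²/14 + (26−14)²/14 + (74−70)²/70
   = 4.5714 + 4.5714 + 10.2857 + 0.2286
The largest term is for right: 10.286.

right, 10.286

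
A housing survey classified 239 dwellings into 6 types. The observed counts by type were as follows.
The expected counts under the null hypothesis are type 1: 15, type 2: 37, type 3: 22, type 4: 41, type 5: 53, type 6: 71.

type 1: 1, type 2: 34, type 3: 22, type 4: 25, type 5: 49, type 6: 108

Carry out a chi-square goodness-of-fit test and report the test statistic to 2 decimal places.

39.14

cat         O        E   (O−E)²/E
type 1      1       15     13.067
type 2     34       37      0.243
type 3     22       22      0.000
type 4     25       41      6.244
type 5     49       53      0.302
type 6    108       71     19.282
Sum = 39.14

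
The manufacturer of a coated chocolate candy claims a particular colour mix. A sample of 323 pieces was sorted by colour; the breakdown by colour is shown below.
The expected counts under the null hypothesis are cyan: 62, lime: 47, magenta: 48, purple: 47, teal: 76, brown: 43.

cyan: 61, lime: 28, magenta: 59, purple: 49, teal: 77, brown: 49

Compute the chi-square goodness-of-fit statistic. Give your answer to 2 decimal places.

11.15

cat          O        E   (O−E)²/E
cyan        61       62      0.016
lime        28       47      7.681
magenta     59       48      2.521
purple      49       47      0.085
teal        77       76      0.013
brown       49       43      0.837
Sum = 11.15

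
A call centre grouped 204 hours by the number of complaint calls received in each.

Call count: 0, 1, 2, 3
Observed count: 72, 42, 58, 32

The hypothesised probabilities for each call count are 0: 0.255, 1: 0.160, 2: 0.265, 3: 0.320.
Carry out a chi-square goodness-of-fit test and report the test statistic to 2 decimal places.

27.61

Expected counts E_i = n·p_i: 204×0.255 = 52.02, 204×0.160 = 32.64, 204×0.265 = 54.06, 204×0.320 = 65.28.
cat         O        E   (O−E)²/E
0          72    52.02      7.674
1          42    32.64      2.684
2          58    54.06      0.287
3          32    65.28     16.966
Sum = 27.61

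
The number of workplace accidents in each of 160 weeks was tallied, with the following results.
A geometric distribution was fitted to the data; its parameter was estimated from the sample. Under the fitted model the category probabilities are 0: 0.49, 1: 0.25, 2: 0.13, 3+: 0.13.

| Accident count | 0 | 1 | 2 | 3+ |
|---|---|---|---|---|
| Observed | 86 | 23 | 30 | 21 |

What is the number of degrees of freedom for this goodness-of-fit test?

There are k = 4 categories and 1 parameter estimated from the data, so df = 4 − 1 − 1 = 2.

2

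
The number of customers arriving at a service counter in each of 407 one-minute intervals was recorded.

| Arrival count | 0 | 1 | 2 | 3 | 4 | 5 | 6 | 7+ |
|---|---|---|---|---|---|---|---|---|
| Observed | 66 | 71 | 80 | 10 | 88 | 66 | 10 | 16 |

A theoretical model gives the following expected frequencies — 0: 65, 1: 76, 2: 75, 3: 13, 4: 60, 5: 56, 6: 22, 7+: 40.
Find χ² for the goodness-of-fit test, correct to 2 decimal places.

37.17

cat         O        E   (O−E)²/E
0          66       65      0.015
1          71       76      0.329
2          80       75      0.333
3          10       13      0.692
4          88       60     13.067
5          66       56      1.786
6          10       22      6.545
7+         16       40     14.400
Sum = 37.17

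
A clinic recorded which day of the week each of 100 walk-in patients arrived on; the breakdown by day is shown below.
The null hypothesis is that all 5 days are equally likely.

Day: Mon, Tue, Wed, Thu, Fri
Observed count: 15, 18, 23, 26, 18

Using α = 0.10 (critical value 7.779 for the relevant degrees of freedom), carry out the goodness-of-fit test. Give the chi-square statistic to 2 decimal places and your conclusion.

Under H₀ each category has probability 1/5, so each expected count is 100/5 = 20.
cat         O        E   (O−E)²/E
Mon        15       20      1.250
Tue        18       20      0.200
Wed        23       20      0.450
Thu        26       20      1.800
Fri        18       20      0.200
Sum = 3.90
df = 4. Since 3.90 < 7.779, we do not reject H₀.

3.90; do not reject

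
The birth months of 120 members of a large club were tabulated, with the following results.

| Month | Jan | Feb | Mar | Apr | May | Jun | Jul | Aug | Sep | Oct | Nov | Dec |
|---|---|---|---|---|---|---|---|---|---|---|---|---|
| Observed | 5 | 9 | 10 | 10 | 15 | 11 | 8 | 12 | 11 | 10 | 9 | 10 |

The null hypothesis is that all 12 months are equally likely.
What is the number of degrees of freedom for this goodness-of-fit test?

11

There are k = 12 categories and no parameters were estimated from the data, so df = 12 − 1 = 11.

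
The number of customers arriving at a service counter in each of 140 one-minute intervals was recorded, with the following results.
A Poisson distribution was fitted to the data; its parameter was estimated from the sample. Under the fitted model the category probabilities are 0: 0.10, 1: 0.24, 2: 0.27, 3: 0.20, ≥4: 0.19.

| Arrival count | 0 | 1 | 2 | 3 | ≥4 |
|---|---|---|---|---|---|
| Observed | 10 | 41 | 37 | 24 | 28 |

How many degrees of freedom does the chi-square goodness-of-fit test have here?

3

There are k = 5 categories and 1 parameter estimated from the data, so df = 5 − 1 − 1 = 3.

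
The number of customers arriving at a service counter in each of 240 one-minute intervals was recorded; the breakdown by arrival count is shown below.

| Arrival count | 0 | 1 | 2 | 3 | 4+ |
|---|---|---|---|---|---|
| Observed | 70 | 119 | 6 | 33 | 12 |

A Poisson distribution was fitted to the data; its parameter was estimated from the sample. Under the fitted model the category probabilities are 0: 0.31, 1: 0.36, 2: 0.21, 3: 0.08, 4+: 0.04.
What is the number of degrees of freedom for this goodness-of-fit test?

3

There are k = 5 categories and 1 parameter estimated from the data, so df = 5 − 1 − 1 = 3.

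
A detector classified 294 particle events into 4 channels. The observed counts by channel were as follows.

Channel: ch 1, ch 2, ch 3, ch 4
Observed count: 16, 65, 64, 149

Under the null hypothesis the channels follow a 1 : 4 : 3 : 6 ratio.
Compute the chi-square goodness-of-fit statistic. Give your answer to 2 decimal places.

Ratio total = 14. Expected counts: 294×1/14 = 21, 294×4/14 = 84, 294×3/14 = 63, 294×6/14 = 126.
ch 1: (16 − 21)²/21 = 25/21 = 1.190
ch 2: (65 − 84)²/84 = 361/84 = 4.298
ch 3: (64 − 63)²/63 = 1/63 = 0.016
ch 4: (149 − 126)²/126 = 529/126 = 4.198
Sum = 9.70

9.70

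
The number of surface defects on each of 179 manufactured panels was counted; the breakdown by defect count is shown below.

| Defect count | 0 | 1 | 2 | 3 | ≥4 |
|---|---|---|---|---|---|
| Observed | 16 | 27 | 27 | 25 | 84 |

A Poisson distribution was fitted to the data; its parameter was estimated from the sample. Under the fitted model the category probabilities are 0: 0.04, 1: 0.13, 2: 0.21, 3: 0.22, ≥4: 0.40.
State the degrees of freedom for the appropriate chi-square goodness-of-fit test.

3

There are k = 5 categories and 1 parameter estimated from the data, so df = 5 − 1 − 1 = 3.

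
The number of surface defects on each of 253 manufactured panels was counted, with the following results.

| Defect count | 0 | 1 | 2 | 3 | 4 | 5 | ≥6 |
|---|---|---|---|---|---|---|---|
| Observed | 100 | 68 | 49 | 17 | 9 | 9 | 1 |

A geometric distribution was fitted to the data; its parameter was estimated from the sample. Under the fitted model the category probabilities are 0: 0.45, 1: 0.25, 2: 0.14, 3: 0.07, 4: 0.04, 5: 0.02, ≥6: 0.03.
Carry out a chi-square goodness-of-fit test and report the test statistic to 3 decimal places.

Expected counts E_i = n·p_i: 253×0.45 = 113.85, 253×0.25 = 63.25, 253×0.14 = 35.42, 253×0.07 = 17.71, 253×0.04 = 10.12, 253×0.02 = 5.06, 253×0.03 = 7.59.
cat         O        E   (O−E)²/E
0         100   113.85     1.6849
1          68    63.25     0.3567
2          49    35.42     5.2066
3          17    17.71     0.0285
4           9    10.12     0.1240
5           9     5.06     3.0679
≥6          1     7.59     5.7218
Sum = 16.190

16.190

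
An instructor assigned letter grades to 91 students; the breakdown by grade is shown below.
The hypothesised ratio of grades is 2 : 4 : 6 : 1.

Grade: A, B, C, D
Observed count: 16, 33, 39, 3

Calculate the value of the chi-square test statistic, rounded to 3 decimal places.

3.679

Ratio total = 13. Expected counts: 91×2/13 = 14, 91×4/13 = 28, 91×6/13 = 42, 91×1/13 = 7.
χ² = (16−14)²/14 + (33−28)²/28 + (39−42)²/42 + (3−7)²/7
   = 0.2857 + 0.8929 + 0.2143 + 2.2857
Sum = 3.679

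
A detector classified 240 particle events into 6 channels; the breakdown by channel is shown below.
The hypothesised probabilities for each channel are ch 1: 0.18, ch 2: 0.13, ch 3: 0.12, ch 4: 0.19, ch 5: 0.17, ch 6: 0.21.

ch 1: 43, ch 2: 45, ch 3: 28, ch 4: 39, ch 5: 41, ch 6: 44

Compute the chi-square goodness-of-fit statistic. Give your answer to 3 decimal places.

Expected counts E_i = n·p_i: 240×0.18 = 43.2, 240×0.13 = 31.2, 240×0.12 = 28.8, 240×0.19 = 45.6, 240×0.17 = 40.8, 240×0.21 = 50.4.
ch 1: (43 − 43.2)²/43.2 = 0.04/43.2 = 0.0009
ch 2: (45 − 31.2)²/31.2 = 190.44/31.2 = 6.1038
ch 3: (28 − 28.8)²/28.8 = 0.64/28.8 = 0.0222
ch 4: (39 − 45.6)²/45.6 = 43.56/45.6 = 0.9553
ch 5: (41 − 40.8)²/40.8 = 0.04/40.8 = 0.0010
ch 6: (44 − 50.4)²/50.4 = 40.96/50.4 = 0.8127
Sum = 7.896

7.896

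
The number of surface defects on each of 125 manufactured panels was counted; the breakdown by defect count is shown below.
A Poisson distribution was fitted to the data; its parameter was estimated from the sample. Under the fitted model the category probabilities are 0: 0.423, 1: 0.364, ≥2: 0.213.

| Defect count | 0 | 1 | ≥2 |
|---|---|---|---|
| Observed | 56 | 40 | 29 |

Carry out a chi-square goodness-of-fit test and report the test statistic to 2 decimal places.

Expected counts E_i = n·p_i: 125×0.423 = 52.875, 125×0.364 = 45.5, 125×0.213 = 26.625.
0: (56 − 52.875)²/52.875 = 9.765625/52.875 = 0.185
1: (40 − 45.5)²/45.5 = 30.25/45.5 = 0.665
≥2: (29 − 26.625)²/26.625 = 5.640625/26.625 = 0.212
Sum = 1.06

1.06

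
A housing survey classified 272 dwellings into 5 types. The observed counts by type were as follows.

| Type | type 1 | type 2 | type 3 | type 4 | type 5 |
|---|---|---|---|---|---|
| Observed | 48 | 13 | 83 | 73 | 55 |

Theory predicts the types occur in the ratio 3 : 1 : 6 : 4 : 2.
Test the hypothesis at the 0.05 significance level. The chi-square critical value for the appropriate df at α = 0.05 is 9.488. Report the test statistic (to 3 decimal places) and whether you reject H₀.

17.995; reject

Ratio total = 16. Expected counts: 272×3/16 = 51, 272×1/16 = 17, 272×6/16 = 102, 272×4/16 = 68, 272×2/16 = 34.
type 1: (48 − 51)²/51 = 9/51 = 0.1765
type 2: (13 − 17)²/17 = 16/17 = 0.9412
type 3: (83 − 102)²/102 = 361/102 = 3.5392
type 4: (73 − 68)²/68 = 25/68 = 0.3676
type 5: (55 − 34)²/34 = 441/34 = 12.9706
Sum = 17.995
df = 4. Since 17.995 > 9.488, we reject H₀.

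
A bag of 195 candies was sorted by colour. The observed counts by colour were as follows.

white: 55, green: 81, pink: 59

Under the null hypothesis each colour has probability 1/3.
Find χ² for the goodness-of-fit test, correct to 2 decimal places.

6.03

Expected count for each of the 3 categories: 195/3 = 65.
white: (55 − 65)²/65 = 100/65 = 1.538
green: (81 − 65)²/65 = 256/65 = 3.938
pink: (59 − 65)²/65 = 36/65 = 0.554
Sum = 6.03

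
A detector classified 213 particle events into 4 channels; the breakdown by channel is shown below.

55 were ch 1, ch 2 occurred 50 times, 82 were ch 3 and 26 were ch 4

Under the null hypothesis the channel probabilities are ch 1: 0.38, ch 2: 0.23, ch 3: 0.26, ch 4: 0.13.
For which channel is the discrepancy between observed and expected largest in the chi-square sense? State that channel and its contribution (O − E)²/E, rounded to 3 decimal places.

Expected counts E_i = n·p_i: 213×0.38 = 80.94, 213×0.23 = 48.99, 213×0.26 = 55.38, 213×0.13 = 27.69.
χ² = (55−80.94)²/80.94 + (50−48.99)²/48.99 + (82−55.38)²/55.38 + (26−27.69)²/27.69
   = 8.3134 + 0.0208 + 12.7957 + 0.1031
The largest term is for ch 3: 12.796.

ch 3, 12.796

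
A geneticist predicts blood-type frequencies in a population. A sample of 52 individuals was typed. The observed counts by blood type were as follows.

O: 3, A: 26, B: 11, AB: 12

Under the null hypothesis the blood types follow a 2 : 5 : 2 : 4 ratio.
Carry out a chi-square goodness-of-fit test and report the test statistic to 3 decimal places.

Ratio total = 13. Expected counts: 52×2/13 = 8, 52×5/13 = 20, 52×2/13 = 8, 52×4/13 = 16.
O: (3 − 8)²/8 = 25/8 = 3.1250
A: (26 − 20)²/20 = 36/20 = 1.8000
B: (11 − 8)²/8 = 9/8 = 1.1250
AB: (12 − 16)²/16 = 16/16 = 1.0000
Sum = 7.050

7.050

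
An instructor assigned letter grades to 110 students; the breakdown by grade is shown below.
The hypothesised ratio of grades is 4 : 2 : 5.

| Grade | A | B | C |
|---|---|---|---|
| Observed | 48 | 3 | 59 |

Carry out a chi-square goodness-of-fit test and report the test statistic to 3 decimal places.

Ratio total = 11. Expected counts: 110×4/11 = 40, 110×2/11 = 20, 110×5/11 = 50.
cat         O        E   (O−E)²/E
A          48       40     1.6000
B           3       20    14.4500
C          59       50     1.6200
Sum = 17.670

17.670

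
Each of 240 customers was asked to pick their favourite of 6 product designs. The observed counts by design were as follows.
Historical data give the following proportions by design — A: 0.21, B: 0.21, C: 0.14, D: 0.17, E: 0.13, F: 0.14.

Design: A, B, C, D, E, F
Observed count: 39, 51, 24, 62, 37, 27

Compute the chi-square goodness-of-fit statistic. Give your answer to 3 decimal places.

Expected counts E_i = n·p_i: 240×0.21 = 50.4, 240×0.21 = 50.4, 240×0.14 = 33.6, 240×0.17 = 40.8, 240×0.13 = 31.2, 240×0.14 = 33.6.
cat         O        E   (O−E)²/E
A          39     50.4     2.5786
B          51     50.4     0.0071
C          24     33.6     2.7429
D          62     40.8    11.0157
E          37     31.2     1.0782
F          27     33.6     1.2964
Sum = 18.719

18.719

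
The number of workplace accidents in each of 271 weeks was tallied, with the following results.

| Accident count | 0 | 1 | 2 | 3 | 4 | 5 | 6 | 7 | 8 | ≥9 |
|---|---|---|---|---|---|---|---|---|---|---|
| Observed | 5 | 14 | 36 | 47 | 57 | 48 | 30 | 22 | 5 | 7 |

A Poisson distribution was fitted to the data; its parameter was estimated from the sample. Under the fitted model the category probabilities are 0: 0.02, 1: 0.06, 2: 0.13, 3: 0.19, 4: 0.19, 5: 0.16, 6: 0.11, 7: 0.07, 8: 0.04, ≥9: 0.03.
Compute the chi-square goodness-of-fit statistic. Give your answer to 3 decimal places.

5.630

Expected counts E_i = n·p_i: 271×0.02 = 5.42, 271×0.06 = 16.26, 271×0.13 = 35.23, 271×0.19 = 51.49, 271×0.19 = 51.49, 271×0.16 = 43.36, 271×0.11 = 29.81, 271×0.07 = 18.97, 271×0.04 = 10.84, 271×0.03 = 8.13.
χ² = (5−5.42)²/5.42 + (14−16.26)²/16.26 + (36−35.23)²/35.23 + (47−51.49)²/51.49 + (57−51.49)²/51.49 + (48−43.36)²/43.36 + (30−29.81)²/29.81 + (22−18.97)²/18.97 + (5−10.84)²/10.84 + (7−8.13)²/8.13
   = 0.0325 + 0.3141 + 0.0168 + 0.3915 + 0.5896 + 0.4965 + 0.0012 + 0.4840 + 3.1463 + 0.1571
Sum = 5.630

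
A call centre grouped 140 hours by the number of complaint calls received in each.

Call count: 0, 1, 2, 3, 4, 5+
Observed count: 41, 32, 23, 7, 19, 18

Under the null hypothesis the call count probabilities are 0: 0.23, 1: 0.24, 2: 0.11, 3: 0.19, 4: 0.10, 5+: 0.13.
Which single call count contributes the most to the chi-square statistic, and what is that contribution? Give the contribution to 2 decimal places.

Expected counts E_i = n·p_i: 140×0.23 = 32.2, 140×0.24 = 33.6, 140×0.11 = 15.4, 140×0.19 = 26.6, 140×0.10 = 14, 140×0.13 = 18.2.
χ² = (41−32.2)²/32.2 + (32−33.6)²/33.6 + (23−15.4)²/15.4 + (7−26.6)²/26.6 + (19−14)²/14 + (18−18.2)²/18.2
   = 2.405 + 0.076 + 3.751 + 14.442 + 1.786 + 0.002
The largest term is for 3: 14.44.

3, 14.44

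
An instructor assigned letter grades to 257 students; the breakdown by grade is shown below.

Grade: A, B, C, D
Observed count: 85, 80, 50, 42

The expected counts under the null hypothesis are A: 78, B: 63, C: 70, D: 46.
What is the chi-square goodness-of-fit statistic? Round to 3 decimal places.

11.278

cat         O        E   (O−E)²/E
A          85       78     0.6282
B          80       63     4.5873
C          50       70     5.7143
D          42       46     0.3478
Sum = 11.278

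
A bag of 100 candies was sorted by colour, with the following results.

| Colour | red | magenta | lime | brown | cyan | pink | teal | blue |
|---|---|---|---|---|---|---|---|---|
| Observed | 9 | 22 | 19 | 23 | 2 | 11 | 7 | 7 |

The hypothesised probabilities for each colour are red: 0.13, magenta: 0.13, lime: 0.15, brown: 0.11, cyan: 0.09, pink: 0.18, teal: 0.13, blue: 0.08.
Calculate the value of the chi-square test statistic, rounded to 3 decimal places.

32.680

Expected counts E_i = n·p_i: 100×0.13 = 13, 100×0.13 = 13, 100×0.15 = 15, 100×0.11 = 11, 100×0.09 = 9, 100×0.18 = 18, 100×0.13 = 13, 100×0.08 = 8.
cat          O        E   (O−E)²/E
red          9       13     1.2308
magenta     22       13     6.2308
lime        19       15     1.0667
brown       23       11    13.0909
cyan         2        9     5.4444
pink        11       18     2.7222
teal         7       13     2.7692
blue         7        8     0.1250
Sum = 32.680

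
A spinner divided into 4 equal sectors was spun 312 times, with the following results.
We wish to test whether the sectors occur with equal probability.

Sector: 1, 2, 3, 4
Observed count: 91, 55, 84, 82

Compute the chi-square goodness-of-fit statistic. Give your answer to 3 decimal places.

9.615

Expected count for each of the 4 categories: 312/4 = 78.
1: (91 − 78)²/78 = 169/78 = 2.1667
2: (55 − 78)²/78 = 529/78 = 6.7821
3: (84 − 78)²/78 = 36/78 = 0.4615
4: (82 − 78)²/78 = 16/78 = 0.2051
Sum = 9.615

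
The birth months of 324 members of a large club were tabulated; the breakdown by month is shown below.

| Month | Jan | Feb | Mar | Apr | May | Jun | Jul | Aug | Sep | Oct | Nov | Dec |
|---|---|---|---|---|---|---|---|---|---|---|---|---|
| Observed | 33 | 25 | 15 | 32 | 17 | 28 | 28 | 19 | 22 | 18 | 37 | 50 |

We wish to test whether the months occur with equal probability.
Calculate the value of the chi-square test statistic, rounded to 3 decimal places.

41.111

Expected count for each of the 12 categories: 324/12 = 27.
Jan: (33 − 27)²/27 = 36/27 = 1.3333
Feb: (25 − 27)²/27 = 4/27 = 0.1481
Mar: (15 − 27)²/27 = 144/27 = 5.3333
Apr: (32 − 27)²/27 = 25/27 = 0.9259
May: (17 − 27)²/27 = 100/27 = 3.7037
Jun: (28 − 27)²/27 = 1/27 = 0.0370
Jul: (28 − 27)²/27 = 1/27 = 0.0370
Aug: (19 − 27)²/27 = 64/27 = 2.3704
Sep: (22 − 27)²/27 = 25/27 = 0.9259
Oct: (18 − 27)²/27 = 81/27 = 3.0000
Nov: (37 − 27)²/27 = 100/27 = 3.7037
Dec: (50 − 27)²/27 = 529/27 = 19.5926
Sum = 41.111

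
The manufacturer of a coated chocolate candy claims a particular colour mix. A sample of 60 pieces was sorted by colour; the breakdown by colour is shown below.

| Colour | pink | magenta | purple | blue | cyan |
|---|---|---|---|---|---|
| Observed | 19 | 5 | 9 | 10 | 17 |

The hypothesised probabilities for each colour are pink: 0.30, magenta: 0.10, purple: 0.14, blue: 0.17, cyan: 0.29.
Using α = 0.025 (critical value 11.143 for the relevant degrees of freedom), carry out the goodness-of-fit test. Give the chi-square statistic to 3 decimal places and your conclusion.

Expected counts E_i = n·p_i: 60×0.30 = 18, 60×0.10 = 6, 60×0.14 = 8.4, 60×0.17 = 10.2, 60×0.29 = 17.4.
χ² = (19−18)²/18 + (5−6)²/6 + (9−8.4)²/8.4 + (10−10.2)²/10.2 + (17−17.4)²/17.4
   = 0.0556 + 0.1667 + 0.0429 + 0.0039 + 0.0092
Sum = 0.278
df = 4. Since 0.278 < 11.143, we do not reject H₀.

0.278; do not reject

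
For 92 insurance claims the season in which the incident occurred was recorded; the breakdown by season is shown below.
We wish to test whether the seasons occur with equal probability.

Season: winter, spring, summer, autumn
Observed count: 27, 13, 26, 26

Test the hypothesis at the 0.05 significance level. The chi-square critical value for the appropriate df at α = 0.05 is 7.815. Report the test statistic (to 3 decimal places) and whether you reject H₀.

5.826; do not reject

Expected count for each of the 4 categories: 92/4 = 23.
χ² = (27−23)²/23 + (13−23)²/23 + (26−23)²/23 + (26−23)²/23
   = 0.6957 + 4.3478 + 0.3913 + 0.3913
Sum = 5.826
df = 3. Since 5.826 < 7.815, we do not reject H₀.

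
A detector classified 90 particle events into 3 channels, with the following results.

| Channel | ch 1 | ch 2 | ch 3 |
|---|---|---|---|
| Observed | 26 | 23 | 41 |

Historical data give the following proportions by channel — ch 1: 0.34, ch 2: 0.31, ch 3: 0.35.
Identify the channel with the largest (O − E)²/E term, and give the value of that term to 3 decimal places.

ch 3, 2.865

Expected counts E_i = n·p_i: 90×0.34 = 30.6, 90×0.31 = 27.9, 90×0.35 = 31.5.
cat         O        E   (O−E)²/E
ch 1       26     30.6     0.6915
ch 2       23     27.9     0.8606
ch 3       41     31.5     2.8651
The largest term is for ch 3: 2.865.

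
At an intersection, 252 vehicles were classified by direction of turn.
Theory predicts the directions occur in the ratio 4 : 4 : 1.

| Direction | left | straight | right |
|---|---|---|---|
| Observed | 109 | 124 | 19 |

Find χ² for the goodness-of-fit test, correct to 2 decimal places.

4.26

Ratio total = 9. Expected counts: 252×4/9 = 112, 252×4/9 = 112, 252×1/9 = 28.
cat           O        E   (O−E)²/E
left        109      112      0.080
straight    124      112      1.286
right        19       28      2.893
Sum = 4.26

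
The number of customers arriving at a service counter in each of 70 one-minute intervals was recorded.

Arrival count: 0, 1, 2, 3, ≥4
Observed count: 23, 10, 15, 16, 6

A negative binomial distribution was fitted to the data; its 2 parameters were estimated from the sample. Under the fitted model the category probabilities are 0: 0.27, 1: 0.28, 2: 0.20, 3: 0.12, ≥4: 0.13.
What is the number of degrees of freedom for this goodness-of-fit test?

There are k = 5 categories and 2 parameters estimated from the data, so df = 5 − 1 − 2 = 2.

2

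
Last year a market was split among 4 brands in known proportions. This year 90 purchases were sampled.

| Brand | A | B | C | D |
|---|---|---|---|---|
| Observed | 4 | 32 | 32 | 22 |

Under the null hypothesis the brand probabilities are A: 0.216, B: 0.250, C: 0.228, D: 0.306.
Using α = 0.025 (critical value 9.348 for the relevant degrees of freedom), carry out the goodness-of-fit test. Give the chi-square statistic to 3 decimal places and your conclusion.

23.811; reject

Expected counts E_i = n·p_i: 90×0.216 = 19.44, 90×0.250 = 22.5, 90×0.228 = 20.52, 90×0.306 = 27.54.
cat         O        E   (O−E)²/E
A           4    19.44    12.2630
B          32     22.5     4.0111
C          32    20.52     6.4225
D          22    27.54     1.1144
Sum = 23.811
df = 3. Since 23.811 > 9.348, we reject H₀.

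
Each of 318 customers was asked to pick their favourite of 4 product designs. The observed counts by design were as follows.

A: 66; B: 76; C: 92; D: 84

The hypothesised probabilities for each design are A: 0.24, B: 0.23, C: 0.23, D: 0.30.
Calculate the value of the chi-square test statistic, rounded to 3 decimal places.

Expected counts E_i = n·p_i: 318×0.24 = 76.32, 318×0.23 = 73.14, 318×0.23 = 73.14, 318×0.30 = 95.4.
cat         O        E   (O−E)²/E
A          66    76.32     1.3955
B          76    73.14     0.1118
C          92    73.14     4.8633
D          84     95.4     1.3623
Sum = 7.733

7.733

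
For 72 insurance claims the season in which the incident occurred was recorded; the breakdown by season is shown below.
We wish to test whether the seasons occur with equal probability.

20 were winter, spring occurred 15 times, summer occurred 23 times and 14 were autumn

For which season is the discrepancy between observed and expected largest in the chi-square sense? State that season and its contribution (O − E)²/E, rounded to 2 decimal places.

summer, 1.39

Under H₀ each category has probability 1/4, so each expected count is 72/4 = 18.
cat         O        E   (O−E)²/E
winter     20       18      0.222
spring     15       18      0.500
summer     23       18      1.389
autumn     14       18      0.889
The largest term is for summer: 1.39.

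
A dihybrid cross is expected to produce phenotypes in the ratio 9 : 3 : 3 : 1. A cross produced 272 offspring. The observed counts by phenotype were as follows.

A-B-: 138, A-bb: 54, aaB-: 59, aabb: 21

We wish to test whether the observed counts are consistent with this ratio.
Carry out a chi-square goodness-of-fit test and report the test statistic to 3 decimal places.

3.843

Ratio total = 16. Expected counts: 272×9/16 = 153, 272×3/16 = 51, 272×3/16 = 51, 272×1/16 = 17.
cat         O        E   (O−E)²/E
A-B-      138      153     1.4706
A-bb       54       51     0.1765
aaB-       59       51     1.2549
aabb       21       17     0.9412
Sum = 3.843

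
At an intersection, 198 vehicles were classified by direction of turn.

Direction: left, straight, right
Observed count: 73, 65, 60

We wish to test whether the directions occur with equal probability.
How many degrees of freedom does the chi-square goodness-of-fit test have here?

There are k = 3 categories and no parameters were estimated from the data, so df = 3 − 1 = 2.

2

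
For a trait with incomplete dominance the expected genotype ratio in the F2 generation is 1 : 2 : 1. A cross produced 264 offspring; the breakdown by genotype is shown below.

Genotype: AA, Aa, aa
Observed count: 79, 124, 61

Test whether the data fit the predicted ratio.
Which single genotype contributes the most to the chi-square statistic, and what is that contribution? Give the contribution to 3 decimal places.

AA, 2.561

Ratio total = 4. Expected counts: 264×1/4 = 66, 264×2/4 = 132, 264×1/4 = 66.
cat         O        E   (O−E)²/E
AA         79       66     2.5606
Aa        124      132     0.4848
aa         61       66     0.3788
The largest term is for AA: 2.561.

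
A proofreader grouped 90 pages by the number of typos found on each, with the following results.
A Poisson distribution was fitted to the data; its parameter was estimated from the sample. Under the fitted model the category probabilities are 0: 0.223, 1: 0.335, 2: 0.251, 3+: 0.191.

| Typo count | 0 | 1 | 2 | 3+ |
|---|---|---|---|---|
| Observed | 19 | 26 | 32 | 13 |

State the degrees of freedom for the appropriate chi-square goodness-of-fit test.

2

There are k = 4 categories and 1 parameter estimated from the data, so df = 4 − 1 − 1 = 2.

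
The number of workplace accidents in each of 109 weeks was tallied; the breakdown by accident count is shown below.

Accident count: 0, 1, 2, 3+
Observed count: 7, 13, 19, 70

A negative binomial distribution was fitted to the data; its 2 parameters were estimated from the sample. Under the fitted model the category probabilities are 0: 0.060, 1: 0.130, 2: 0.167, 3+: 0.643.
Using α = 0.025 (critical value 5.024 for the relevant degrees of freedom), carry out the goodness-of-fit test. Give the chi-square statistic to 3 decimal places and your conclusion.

Expected counts E_i = n·p_i: 109×0.060 = 6.54, 109×0.130 = 14.17, 109×0.167 = 18.203, 109×0.643 = 70.087.
χ² = (7−6.54)²/6.54 + (13−14.17)²/14.17 + (19−18.203)²/18.203 + (70−70.087)²/70.087
   = 0.0324 + 0.0966 + 0.0349 + 0.0001
Sum = 0.164
df = 1. Since 0.164 < 5.024, we do not reject H₀.

0.164; do not reject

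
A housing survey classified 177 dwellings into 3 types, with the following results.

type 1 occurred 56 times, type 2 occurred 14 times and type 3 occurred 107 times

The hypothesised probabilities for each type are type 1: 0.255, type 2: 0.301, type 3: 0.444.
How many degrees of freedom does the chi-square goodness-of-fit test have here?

There are k = 3 categories and no parameters were estimated from the data, so df = 3 − 1 = 2.

2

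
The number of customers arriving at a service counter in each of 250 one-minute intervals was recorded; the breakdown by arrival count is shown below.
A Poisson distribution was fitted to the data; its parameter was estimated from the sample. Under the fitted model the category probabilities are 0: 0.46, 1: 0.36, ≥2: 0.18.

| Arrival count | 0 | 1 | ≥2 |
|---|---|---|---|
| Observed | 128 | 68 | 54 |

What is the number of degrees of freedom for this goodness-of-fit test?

1

There are k = 3 categories and 1 parameter estimated from the data, so df = 3 − 1 − 1 = 1.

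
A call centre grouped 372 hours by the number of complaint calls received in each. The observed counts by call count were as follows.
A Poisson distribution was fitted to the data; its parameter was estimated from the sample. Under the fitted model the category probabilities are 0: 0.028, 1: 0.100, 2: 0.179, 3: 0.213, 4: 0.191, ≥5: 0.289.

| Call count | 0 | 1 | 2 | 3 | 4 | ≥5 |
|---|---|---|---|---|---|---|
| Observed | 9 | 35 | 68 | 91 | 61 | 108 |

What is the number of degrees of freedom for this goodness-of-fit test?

4

There are k = 6 categories and 1 parameter estimated from the data, so df = 6 − 1 − 1 = 4.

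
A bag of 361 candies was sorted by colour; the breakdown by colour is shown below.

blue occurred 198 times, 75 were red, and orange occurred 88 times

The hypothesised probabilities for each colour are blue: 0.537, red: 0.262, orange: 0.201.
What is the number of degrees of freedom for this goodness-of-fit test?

There are k = 3 categories and no parameters were estimated from the data, so df = 3 − 1 = 2.

2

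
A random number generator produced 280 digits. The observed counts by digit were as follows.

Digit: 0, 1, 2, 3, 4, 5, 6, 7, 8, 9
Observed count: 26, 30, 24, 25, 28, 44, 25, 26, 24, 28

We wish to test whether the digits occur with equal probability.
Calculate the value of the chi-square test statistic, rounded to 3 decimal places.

11.357

Expected count for each of the 10 categories: 280/10 = 28.
cat         O        E   (O−E)²/E
0          26       28     0.1429
1          30       28     0.1429
2          24       28     0.5714
3          25       28     0.3214
4          28       28     0.0000
5          44       28     9.1429
6          25       28     0.3214
7          26       28     0.1429
8          24       28     0.5714
9          28       28     0.0000
Sum = 11.357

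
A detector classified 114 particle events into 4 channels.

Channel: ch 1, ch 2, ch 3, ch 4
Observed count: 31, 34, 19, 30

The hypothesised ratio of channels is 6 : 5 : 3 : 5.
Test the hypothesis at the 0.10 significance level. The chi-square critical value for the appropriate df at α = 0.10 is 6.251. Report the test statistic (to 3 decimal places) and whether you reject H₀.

Ratio total = 19. Expected counts: 114×6/19 = 36, 114×5/19 = 30, 114×3/19 = 18, 114×5/19 = 30.
ch 1: (31 − 36)²/36 = 25/36 = 0.6944
ch 2: (34 − 30)²/30 = 16/30 = 0.5333
ch 3: (19 − 18)²/18 = 1/18 = 0.0556
ch 4: (30 − 30)²/30 = 0/30 = 0.0000
Sum = 1.283
df = 3. Since 1.283 < 6.251, we do not reject H₀.

1.283; do not reject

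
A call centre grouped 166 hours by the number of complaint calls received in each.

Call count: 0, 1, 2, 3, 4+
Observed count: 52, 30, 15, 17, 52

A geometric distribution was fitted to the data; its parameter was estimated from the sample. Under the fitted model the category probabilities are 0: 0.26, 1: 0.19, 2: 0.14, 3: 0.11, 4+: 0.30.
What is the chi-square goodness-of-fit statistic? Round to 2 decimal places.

Expected counts E_i = n·p_i: 166×0.26 = 43.16, 166×0.19 = 31.54, 166×0.14 = 23.24, 166×0.11 = 18.26, 166×0.30 = 49.8.
cat         O        E   (O−E)²/E
0          52    43.16      1.811
1          30    31.54      0.075
2          15    23.24      2.922
3          17    18.26      0.087
4+         52     49.8      0.097
Sum = 4.99

4.99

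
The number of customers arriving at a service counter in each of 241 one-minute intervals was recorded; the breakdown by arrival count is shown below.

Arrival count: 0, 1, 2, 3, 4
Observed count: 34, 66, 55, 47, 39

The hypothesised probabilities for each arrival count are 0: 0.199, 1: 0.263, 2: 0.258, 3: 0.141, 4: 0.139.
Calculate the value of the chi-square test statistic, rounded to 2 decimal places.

10.89

Expected counts E_i = n·p_i: 241×0.199 = 47.959, 241×0.263 = 63.383, 241×0.258 = 62.178, 241×0.141 = 33.981, 241×0.139 = 33.499.
cat         O        E   (O−E)²/E
0          34   47.959      4.063
1          66   63.383      0.108
2          55   62.178      0.829
3          47   33.981      4.988
4          39   33.499      0.903
Sum = 10.89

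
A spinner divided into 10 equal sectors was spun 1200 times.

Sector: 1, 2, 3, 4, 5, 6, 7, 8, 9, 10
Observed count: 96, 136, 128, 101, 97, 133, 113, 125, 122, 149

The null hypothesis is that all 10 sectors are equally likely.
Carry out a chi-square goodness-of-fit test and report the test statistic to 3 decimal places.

23.950

Under H₀ each category has probability 1/10, so each expected count is 1200/10 = 120.
cat         O        E   (O−E)²/E
1          96      120     4.8000
2         136      120     2.1333
3         128      120     0.5333
4         101      120     3.0083
5          97      120     4.4083
6         133      120     1.4083
7         113      120     0.4083
8         125      120     0.2083
9         122      120     0.0333
10        149      120     7.0083
Sum = 23.950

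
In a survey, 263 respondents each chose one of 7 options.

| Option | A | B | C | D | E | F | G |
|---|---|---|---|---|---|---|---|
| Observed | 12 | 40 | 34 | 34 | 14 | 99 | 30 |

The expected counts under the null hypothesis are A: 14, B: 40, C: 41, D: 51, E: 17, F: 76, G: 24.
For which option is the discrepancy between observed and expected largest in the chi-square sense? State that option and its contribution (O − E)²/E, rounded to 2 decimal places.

F, 6.96

A: (12 − 14)²/14 = 4/14 = 0.286
B: (40 − 40)²/40 = 0/40 = 0.000
C: (34 − 41)²/41 = 49/41 = 1.195
D: (34 − 51)²/51 = 289/51 = 5.667
E: (14 − 17)²/17 = 9/17 = 0.529
F: (99 − 76)²/76 = 529/76 = 6.961
G: (30 − 24)²/24 = 36/24 = 1.500
The largest term is for F: 6.96.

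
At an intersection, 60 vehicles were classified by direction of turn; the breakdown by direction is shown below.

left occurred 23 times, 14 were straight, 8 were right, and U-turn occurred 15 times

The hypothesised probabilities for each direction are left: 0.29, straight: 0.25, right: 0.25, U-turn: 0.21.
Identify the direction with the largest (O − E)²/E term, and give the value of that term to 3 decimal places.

Expected counts E_i = n·p_i: 60×0.29 = 17.4, 60×0.25 = 15, 60×0.25 = 15, 60×0.21 = 12.6.
χ² = (23−17.4)²/17.4 + (14−15)²/15 + (8−15)²/15 + (15−12.6)²/12.6
   = 1.8023 + 0.0667 + 3.2667 + 0.4571
The largest term is for right: 3.267.

right, 3.267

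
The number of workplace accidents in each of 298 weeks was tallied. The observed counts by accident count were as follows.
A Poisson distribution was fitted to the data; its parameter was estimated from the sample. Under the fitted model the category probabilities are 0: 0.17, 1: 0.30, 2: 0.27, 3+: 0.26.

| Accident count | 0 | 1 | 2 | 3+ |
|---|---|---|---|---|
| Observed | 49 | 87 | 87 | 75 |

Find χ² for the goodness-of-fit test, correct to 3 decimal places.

Expected counts E_i = n·p_i: 298×0.17 = 50.66, 298×0.30 = 89.4, 298×0.27 = 80.46, 298×0.26 = 77.48.
χ² = (49−50.66)²/50.66 + (87−89.4)²/89.4 + (87−80.46)²/80.46 + (75−77.48)²/77.48
   = 0.0544 + 0.0644 + 0.5316 + 0.0794
Sum = 0.730

0.730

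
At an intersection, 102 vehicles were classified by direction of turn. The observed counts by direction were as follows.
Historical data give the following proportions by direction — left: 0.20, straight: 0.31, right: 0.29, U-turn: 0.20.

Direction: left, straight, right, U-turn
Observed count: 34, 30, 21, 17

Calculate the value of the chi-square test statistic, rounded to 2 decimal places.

12.21

Expected counts E_i = n·p_i: 102×0.20 = 20.4, 102×0.31 = 31.62, 102×0.29 = 29.58, 102×0.20 = 20.4.
cat           O        E   (O−E)²/E
left         34     20.4      9.067
straight     30    31.62      0.083
right        21    29.58      2.489
U-turn       17     20.4      0.567
Sum = 12.21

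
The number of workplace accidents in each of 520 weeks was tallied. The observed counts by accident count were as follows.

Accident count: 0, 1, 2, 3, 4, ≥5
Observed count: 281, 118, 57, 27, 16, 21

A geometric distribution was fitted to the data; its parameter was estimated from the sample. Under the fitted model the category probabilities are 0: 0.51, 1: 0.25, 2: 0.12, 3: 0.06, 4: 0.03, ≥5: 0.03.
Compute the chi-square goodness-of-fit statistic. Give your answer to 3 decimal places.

Expected counts E_i = n·p_i: 520×0.51 = 265.2, 520×0.25 = 130, 520×0.12 = 62.4, 520×0.06 = 31.2, 520×0.03 = 15.6, 520×0.03 = 15.6.
χ² = (281−265.2)²/265.2 + (118−130)²/130 + (57−62.4)²/62.4 + (27−31.2)²/31.2 + (16−15.6)²/15.6 + (21−15.6)²/15.6
   = 0.9413 + 1.1077 + 0.4673 + 0.5654 + 0.0103 + 1.8692
Sum = 4.961

4.961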